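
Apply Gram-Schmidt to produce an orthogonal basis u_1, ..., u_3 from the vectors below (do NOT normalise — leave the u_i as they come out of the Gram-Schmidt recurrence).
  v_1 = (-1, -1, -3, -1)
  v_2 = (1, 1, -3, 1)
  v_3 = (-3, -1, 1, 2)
Orthogonal basis:
  u_1 = (-1, -1, -3, -1)
  u_2 = (3/2, 3/2, -3/2, 3/2)
  u_3 = (-7/3, -1/3, 0, 8/3)

Apply the Gram-Schmidt recurrence
  u_1 = v_1
  u_i = v_i − Σ_{j<i} ((v_i · u_j) / (u_j · u_j)) · u_j.

Step by step this gives:
  u_1 = (-1, -1, -3, -1)
  u_2 = (3/2, 3/2, -3/2, 3/2)
  u_3 = (-7/3, -1/3, 0, 8/3)

Orthogonality check:
  u_2 · u_1 = 0 (should be 0)
  u_3 · u_1 = 0 (should be 0)
  u_3 · u_2 = 0 (should be 0)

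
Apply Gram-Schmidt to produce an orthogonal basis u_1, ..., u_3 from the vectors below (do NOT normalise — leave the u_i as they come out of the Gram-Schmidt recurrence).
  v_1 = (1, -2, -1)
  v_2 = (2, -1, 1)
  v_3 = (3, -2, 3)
Orthogonal basis:
  u_1 = (1, -2, -1)
  u_2 = (3/2, 0, 3/2)
  u_3 = (-2/3, -2/3, 2/3)

Apply the Gram-Schmidt recurrence
  u_1 = v_1
  u_i = v_i − Σ_{j<i} ((v_i · u_j) / (u_j · u_j)) · u_j.

Step by step this gives:
  u_1 = (1, -2, -1)
  u_2 = (3/2, 0, 3/2)
  u_3 = (-2/3, -2/3, 2/3)

Orthogonality check:
  u_2 · u_1 = 0 (should be 0)
  u_3 · u_1 = 0 (should be 0)
  u_3 · u_2 = 0 (should be 0)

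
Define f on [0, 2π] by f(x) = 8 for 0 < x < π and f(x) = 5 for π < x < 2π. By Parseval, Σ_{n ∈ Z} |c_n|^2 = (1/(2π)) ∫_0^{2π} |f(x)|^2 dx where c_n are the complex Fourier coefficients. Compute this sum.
Σ |c_n|^2 = 89/2

Parseval equates the L^2 energy of f (normalised by 1/(2π)) with the ℓ^2 sum of its Fourier coefficients: (1/(2π)) ∫_0^{2π} |f|^2 = Σ |c_n|^2.
Compute the left side: (1/(2π)) [∫_0^π 8^2 dx + ∫_π^{2π} 5^2 dx] = (1/(2π)) · (64π + 25π) = (64 + 25)/2 = 89/2.
So Σ_{n ∈ Z} |c_n|^2 = 89/2.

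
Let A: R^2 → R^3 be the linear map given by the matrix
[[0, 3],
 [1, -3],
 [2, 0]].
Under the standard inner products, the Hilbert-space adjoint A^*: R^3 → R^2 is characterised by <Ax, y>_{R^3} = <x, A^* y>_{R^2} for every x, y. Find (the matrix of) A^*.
A^* = A^T =
[[0, 1, 2],
 [3, -3, 0]]

For real matrices with standard dot products, the defining identity <Ax, y> = <x, A^* y> gives (Ax)^T y = x^T (A^*) y, i.e. x^T A^T y = x^T (A^*) y. Since this holds for all x, y, we must have A^* = A^T. Therefore
A^* =
[[0, 1, 2],
 [3, -3, 0]].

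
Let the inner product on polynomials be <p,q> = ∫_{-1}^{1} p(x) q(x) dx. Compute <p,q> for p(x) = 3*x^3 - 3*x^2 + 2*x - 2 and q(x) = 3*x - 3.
<p,q> = 128/5

Expand the product: p(x)·q(x) = 9*x^4 - 18*x^3 + 15*x^2 - 12*x + 6.
∫_{-1}^{1} of each monomial x^k gives [2/(k+1) if k even, 0 if k odd]. Integrating term-by-term (or equivalently evaluating the antiderivative F(x) = 9*x^5/5 - 9*x^4/2 + 5*x^3 - 6*x^2 + 6*x at the endpoints):
  F(1) − F(−1) = 23/10 − (-233/10) = 128/5.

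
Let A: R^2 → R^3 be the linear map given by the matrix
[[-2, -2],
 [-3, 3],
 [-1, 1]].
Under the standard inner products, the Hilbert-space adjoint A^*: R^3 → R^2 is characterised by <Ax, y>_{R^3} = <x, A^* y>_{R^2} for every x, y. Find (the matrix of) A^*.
A^* = A^T =
[[-2, -3, -1],
 [-2, 3, 1]]

For real matrices with standard dot products, the defining identity <Ax, y> = <x, A^* y> gives (Ax)^T y = x^T (A^*) y, i.e. x^T A^T y = x^T (A^*) y. Since this holds for all x, y, we must have A^* = A^T. Therefore
A^* =
[[-2, -3, -1],
 [-2, 3, 1]].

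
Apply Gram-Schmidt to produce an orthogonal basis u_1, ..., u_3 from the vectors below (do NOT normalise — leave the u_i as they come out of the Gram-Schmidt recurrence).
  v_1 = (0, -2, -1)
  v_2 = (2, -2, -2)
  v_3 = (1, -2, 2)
Orthogonal basis:
  u_1 = (0, -2, -1)
  u_2 = (2, 2/5, -4/5)
  u_3 = (7/6, -7/6, 7/3)

Apply the Gram-Schmidt recurrence
  u_1 = v_1
  u_i = v_i − Σ_{j<i} ((v_i · u_j) / (u_j · u_j)) · u_j.

Step by step this gives:
  u_1 = (0, -2, -1)
  u_2 = (2, 2/5, -4/5)
  u_3 = (7/6, -7/6, 7/3)

Orthogonality check:
  u_2 · u_1 = 0 (should be 0)
  u_3 · u_1 = 0 (should be 0)
  u_3 · u_2 = 0 (should be 0)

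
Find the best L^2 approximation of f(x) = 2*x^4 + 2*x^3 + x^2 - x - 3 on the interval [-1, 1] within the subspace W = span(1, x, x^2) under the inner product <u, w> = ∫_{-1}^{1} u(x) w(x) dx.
g(x) = 19*x^2/7 + x/5 - 111/35

The best approximation g ∈ W is the orthogonal projection of f onto W. Writing g = a_0 + a_1 x + a_2 x^2, the coefficients solve the normal equations G · a = b where
  G_{ij} = <φ_i, φ_j> and b_i = <f, φ_i>, with φ_0 = 1, φ_1 = x, φ_2 = x^2.
G =
  [2, 0, 2/3]
  [0, 2/3, 0]
  [2/3, 0, 2/5],
b = (-68/15, 2/15, -36/35).
Solving gives a_0 = -111/35, a_1 = 1/5, a_2 = 19/7, so
  g(x) = 19*x^2/7 + x/5 - 111/35.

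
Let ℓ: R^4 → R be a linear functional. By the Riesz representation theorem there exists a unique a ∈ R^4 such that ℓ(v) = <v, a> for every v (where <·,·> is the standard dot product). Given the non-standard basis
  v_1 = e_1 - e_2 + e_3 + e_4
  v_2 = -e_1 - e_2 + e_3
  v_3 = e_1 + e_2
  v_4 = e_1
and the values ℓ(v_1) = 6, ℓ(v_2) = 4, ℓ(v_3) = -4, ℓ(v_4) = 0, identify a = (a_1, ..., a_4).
a = (0, -4, 0, 2)

Write a = (a_1, ..., a_4) in the standard basis. For each basis vector v_i, ℓ(v_i) = <v_i, a> is a linear equation in the a_j's. Collect the n equations into a matrix system V a = ℓ, where row i of V is v_i (expressed in the standard basis). Since V is invertible (lower-triangular with 1s on the diagonal, up to permutation), solve by back-substitution:
  V =
[[1, -1, 1, 1],
 [-1, -1, 1, 0],
 [1, 1, 0, 0],
 [1, 0, 0, 0]]
  V a = (6, 4, -4, 0)
Solving gives a = (0, -4, 0, 2).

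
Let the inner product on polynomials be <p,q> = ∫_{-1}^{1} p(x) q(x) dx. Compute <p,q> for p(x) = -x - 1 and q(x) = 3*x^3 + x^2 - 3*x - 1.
<p,q> = 32/15

Expand the product: p(x)·q(x) = -3*x^4 - 4*x^3 + 2*x^2 + 4*x + 1.
∫_{-1}^{1} of each monomial x^k gives [2/(k+1) if k even, 0 if k odd]. Integrating term-by-term (or equivalently evaluating the antiderivative F(x) = -3*x^5/5 - x^4 + 2*x^3/3 + 2*x^2 + x at the endpoints):
  F(1) − F(−1) = 31/15 − (-1/15) = 32/15.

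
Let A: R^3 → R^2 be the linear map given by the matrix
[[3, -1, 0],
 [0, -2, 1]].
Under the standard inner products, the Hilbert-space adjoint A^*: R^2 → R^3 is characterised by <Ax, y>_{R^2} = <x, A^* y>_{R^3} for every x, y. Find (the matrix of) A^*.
A^* = A^T =
[[3, 0],
 [-1, -2],
 [0, 1]]

For real matrices with standard dot products, the defining identity <Ax, y> = <x, A^* y> gives (Ax)^T y = x^T (A^*) y, i.e. x^T A^T y = x^T (A^*) y. Since this holds for all x, y, we must have A^* = A^T. Therefore
A^* =
[[3, 0],
 [-1, -2],
 [0, 1]].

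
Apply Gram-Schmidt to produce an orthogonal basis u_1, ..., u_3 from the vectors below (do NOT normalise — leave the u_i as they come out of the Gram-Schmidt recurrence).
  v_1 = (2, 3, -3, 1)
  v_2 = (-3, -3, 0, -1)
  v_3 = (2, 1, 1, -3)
Orthogonal basis:
  u_1 = (2, 3, -3, 1)
  u_2 = (-37/23, -21/23, -48/23, -7/23)
  u_3 = (150/181, 46/181, -50/181, -588/181)

Apply the Gram-Schmidt recurrence
  u_1 = v_1
  u_i = v_i − Σ_{j<i} ((v_i · u_j) / (u_j · u_j)) · u_j.

Step by step this gives:
  u_1 = (2, 3, -3, 1)
  u_2 = (-37/23, -21/23, -48/23, -7/23)
  u_3 = (150/181, 46/181, -50/181, -588/181)

Orthogonality check:
  u_2 · u_1 = 0 (should be 0)
  u_3 · u_1 = 0 (should be 0)
  u_3 · u_2 = 0 (should be 0)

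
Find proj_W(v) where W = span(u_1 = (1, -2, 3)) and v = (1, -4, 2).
proj_W(v) = (15/14, -15/7, 45/14)

Set up U = [u_1 | ... | u_1] ∈ R^(3×1). The projector onto W = col(U) is P = U (U^T U)^(-1) U^T.
Compute U^T U =
  [14],
and U^T v = (15).
Solve U^T U · c = U^T v for the coefficients: c = (15/14). The projection is proj_W(v) = U c.
Check: (v - proj_W(v)) · u_1 = 0  (should be 0).
Result: proj_W(v) = (15/14, -15/7, 45/14).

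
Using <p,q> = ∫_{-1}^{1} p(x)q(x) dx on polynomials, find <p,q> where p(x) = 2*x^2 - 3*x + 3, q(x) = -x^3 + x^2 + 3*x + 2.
<p,q> = 38/3

Expand the product: p(x)·q(x) = -2*x^5 + 5*x^4 - 2*x^2 + 3*x + 6.
∫_{-1}^{1} of each monomial x^k gives [2/(k+1) if k even, 0 if k odd]. Integrating term-by-term (or equivalently evaluating the antiderivative F(x) = -x^6/3 + x^5 - 2*x^3/3 + 3*x^2/2 + 6*x at the endpoints):
  F(1) − F(−1) = 15/2 − (-31/6) = 38/3.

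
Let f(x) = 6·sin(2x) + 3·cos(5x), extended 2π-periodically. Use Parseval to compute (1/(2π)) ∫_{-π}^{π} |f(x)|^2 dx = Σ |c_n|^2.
Σ |c_n|^2 = 45/2

Expand |f|^2 and use orthogonality of {sin(nx), cos(mx)} on [-π, π]:
  ∫_{-π}^{π} sin(nx)^2 dx = π, ∫ cos(mx)^2 dx = π, and cross terms integrate to 0.
So ∫_{-π}^{π} f(x)^2 dx = 6^2 · π + 3^2 · π = (36 + 9)π.
Divide by 2π: (36 + 9)/2 = 45/2.
By Parseval, this equals Σ |c_n|^2.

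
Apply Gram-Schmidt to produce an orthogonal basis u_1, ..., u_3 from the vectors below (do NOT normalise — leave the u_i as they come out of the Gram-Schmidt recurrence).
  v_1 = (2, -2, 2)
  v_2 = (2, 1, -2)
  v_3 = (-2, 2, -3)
Orthogonal basis:
  u_1 = (2, -2, 2)
  u_2 = (7/3, 2/3, -5/3)
  u_3 = (-3/26, -6/13, -9/26)

Apply the Gram-Schmidt recurrence
  u_1 = v_1
  u_i = v_i − Σ_{j<i} ((v_i · u_j) / (u_j · u_j)) · u_j.

Step by step this gives:
  u_1 = (2, -2, 2)
  u_2 = (7/3, 2/3, -5/3)
  u_3 = (-3/26, -6/13, -9/26)

Orthogonality check:
  u_2 · u_1 = 0 (should be 0)
  u_3 · u_1 = 0 (should be 0)
  u_3 · u_2 = 0 (should be 0)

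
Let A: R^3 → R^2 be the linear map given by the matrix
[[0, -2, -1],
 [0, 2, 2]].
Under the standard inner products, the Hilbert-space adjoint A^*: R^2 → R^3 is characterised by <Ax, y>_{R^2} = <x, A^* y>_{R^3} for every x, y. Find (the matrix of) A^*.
A^* = A^T =
[[0, 0],
 [-2, 2],
 [-1, 2]]

For real matrices with standard dot products, the defining identity <Ax, y> = <x, A^* y> gives (Ax)^T y = x^T (A^*) y, i.e. x^T A^T y = x^T (A^*) y. Since this holds for all x, y, we must have A^* = A^T. Therefore
A^* =
[[0, 0],
 [-2, 2],
 [-1, 2]].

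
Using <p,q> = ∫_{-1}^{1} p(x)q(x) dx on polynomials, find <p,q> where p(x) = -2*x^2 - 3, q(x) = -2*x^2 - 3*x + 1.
<p,q> = -26/15

Expand the product: p(x)·q(x) = 4*x^4 + 6*x^3 + 4*x^2 + 9*x - 3.
∫_{-1}^{1} of each monomial x^k gives [2/(k+1) if k even, 0 if k odd]. Integrating term-by-term (or equivalently evaluating the antiderivative F(x) = 4*x^5/5 + 3*x^4/2 + 4*x^3/3 + 9*x^2/2 - 3*x at the endpoints):
  F(1) − F(−1) = 77/15 − (103/15) = -26/15.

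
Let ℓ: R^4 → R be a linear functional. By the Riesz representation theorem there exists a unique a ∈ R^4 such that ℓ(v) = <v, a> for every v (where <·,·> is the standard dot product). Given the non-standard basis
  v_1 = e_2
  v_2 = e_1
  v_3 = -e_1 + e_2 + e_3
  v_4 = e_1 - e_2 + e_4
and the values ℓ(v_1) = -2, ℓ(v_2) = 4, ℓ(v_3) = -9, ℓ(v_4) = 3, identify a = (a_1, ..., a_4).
a = (4, -2, -3, -3)

Write a = (a_1, ..., a_4) in the standard basis. For each basis vector v_i, ℓ(v_i) = <v_i, a> is a linear equation in the a_j's. Collect the n equations into a matrix system V a = ℓ, where row i of V is v_i (expressed in the standard basis). Since V is invertible (lower-triangular with 1s on the diagonal, up to permutation), solve by back-substitution:
  V =
[[0, 1, 0, 0],
 [1, 0, 0, 0],
 [-1, 1, 1, 0],
 [1, -1, 0, 1]]
  V a = (-2, 4, -9, 3)
Solving gives a = (4, -2, -3, -3).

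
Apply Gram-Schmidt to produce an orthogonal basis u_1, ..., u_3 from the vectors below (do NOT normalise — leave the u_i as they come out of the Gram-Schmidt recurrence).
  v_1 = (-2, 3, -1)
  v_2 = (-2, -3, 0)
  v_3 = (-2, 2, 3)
Orthogonal basis:
  u_1 = (-2, 3, -1)
  u_2 = (-19/7, -27/14, -5/14)
  u_3 = (-138/157, 92/157, 552/157)

Apply the Gram-Schmidt recurrence
  u_1 = v_1
  u_i = v_i − Σ_{j<i} ((v_i · u_j) / (u_j · u_j)) · u_j.

Step by step this gives:
  u_1 = (-2, 3, -1)
  u_2 = (-19/7, -27/14, -5/14)
  u_3 = (-138/157, 92/157, 552/157)

Orthogonality check:
  u_2 · u_1 = 0 (should be 0)
  u_3 · u_1 = 0 (should be 0)
  u_3 · u_2 = 0 (should be 0)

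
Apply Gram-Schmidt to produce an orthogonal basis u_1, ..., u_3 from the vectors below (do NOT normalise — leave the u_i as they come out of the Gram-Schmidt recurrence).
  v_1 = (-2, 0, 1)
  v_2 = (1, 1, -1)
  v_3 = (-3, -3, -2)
Orthogonal basis:
  u_1 = (-2, 0, 1)
  u_2 = (-1/5, 1, -2/5)
  u_3 = (-5/3, -5/3, -10/3)

Apply the Gram-Schmidt recurrence
  u_1 = v_1
  u_i = v_i − Σ_{j<i} ((v_i · u_j) / (u_j · u_j)) · u_j.

Step by step this gives:
  u_1 = (-2, 0, 1)
  u_2 = (-1/5, 1, -2/5)
  u_3 = (-5/3, -5/3, -10/3)

Orthogonality check:
  u_2 · u_1 = 0 (should be 0)
  u_3 · u_1 = 0 (should be 0)
  u_3 · u_2 = 0 (should be 0)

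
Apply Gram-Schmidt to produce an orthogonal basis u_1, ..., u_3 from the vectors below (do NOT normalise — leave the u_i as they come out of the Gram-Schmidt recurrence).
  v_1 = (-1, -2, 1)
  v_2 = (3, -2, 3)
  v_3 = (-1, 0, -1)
Orthogonal basis:
  u_1 = (-1, -2, 1)
  u_2 = (11/3, -2/3, 7/3)
  u_3 = (4/29, -6/29, -8/29)

Apply the Gram-Schmidt recurrence
  u_1 = v_1
  u_i = v_i − Σ_{j<i} ((v_i · u_j) / (u_j · u_j)) · u_j.

Step by step this gives:
  u_1 = (-1, -2, 1)
  u_2 = (11/3, -2/3, 7/3)
  u_3 = (4/29, -6/29, -8/29)

Orthogonality check:
  u_2 · u_1 = 0 (should be 0)
  u_3 · u_1 = 0 (should be 0)
  u_3 · u_2 = 0 (should be 0)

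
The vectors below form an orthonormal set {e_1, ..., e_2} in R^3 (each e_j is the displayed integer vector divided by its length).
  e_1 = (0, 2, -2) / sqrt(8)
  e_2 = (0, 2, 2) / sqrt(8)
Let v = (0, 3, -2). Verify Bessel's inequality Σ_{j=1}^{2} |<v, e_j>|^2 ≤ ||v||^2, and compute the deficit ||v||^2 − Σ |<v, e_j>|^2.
Σ |<v, e_j>|^2 = 13; ||v||^2 = 13; deficit = 0

Write each e_j = u_j / sqrt(<u_j, u_j>) where u_j is the displayed integer vector. Then <v, e_j> = <v, u_j> / sqrt(<u_j, u_j>), so |<v, e_j>|^2 = <v, u_j>^2 / <u_j, u_j>.
Coefficients: <v, e_1> = 10/sqrt(8), <v, e_2> = 2/sqrt(8).
Square and sum: Σ |<v, e_j>|^2 = 13.
Compute ||v||^2 = v·v = 13.
Deficit = 13 − 13 = 0 ≥ 0, confirming Bessel's inequality. (The deficit equals ||v − Σ <v,e_j> e_j||^2, the squared distance from v to span{e_j}.)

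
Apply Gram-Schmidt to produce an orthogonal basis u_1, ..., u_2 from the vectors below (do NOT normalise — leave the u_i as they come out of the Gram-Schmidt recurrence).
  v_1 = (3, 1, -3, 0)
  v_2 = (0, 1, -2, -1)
Orthogonal basis:
  u_1 = (3, 1, -3, 0)
  u_2 = (-21/19, 12/19, -17/19, -1)

Apply the Gram-Schmidt recurrence
  u_1 = v_1
  u_i = v_i − Σ_{j<i} ((v_i · u_j) / (u_j · u_j)) · u_j.

Step by step this gives:
  u_1 = (3, 1, -3, 0)
  u_2 = (-21/19, 12/19, -17/19, -1)

Orthogonality check:
  u_2 · u_1 = 0 (should be 0)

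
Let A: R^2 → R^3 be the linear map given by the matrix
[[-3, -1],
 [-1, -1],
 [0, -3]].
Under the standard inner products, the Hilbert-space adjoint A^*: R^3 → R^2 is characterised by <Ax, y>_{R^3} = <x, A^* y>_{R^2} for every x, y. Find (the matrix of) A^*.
A^* = A^T =
[[-3, -1, 0],
 [-1, -1, -3]]

For real matrices with standard dot products, the defining identity <Ax, y> = <x, A^* y> gives (Ax)^T y = x^T (A^*) y, i.e. x^T A^T y = x^T (A^*) y. Since this holds for all x, y, we must have A^* = A^T. Therefore
A^* =
[[-3, -1, 0],
 [-1, -1, -3]].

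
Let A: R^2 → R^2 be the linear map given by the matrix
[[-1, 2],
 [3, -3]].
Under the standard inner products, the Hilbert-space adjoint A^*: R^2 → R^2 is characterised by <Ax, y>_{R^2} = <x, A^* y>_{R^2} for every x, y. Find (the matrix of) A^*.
A^* = A^T =
[[-1, 3],
 [2, -3]]

For real matrices with standard dot products, the defining identity <Ax, y> = <x, A^* y> gives (Ax)^T y = x^T (A^*) y, i.e. x^T A^T y = x^T (A^*) y. Since this holds for all x, y, we must have A^* = A^T. Therefore
A^* =
[[-1, 3],
 [2, -3]].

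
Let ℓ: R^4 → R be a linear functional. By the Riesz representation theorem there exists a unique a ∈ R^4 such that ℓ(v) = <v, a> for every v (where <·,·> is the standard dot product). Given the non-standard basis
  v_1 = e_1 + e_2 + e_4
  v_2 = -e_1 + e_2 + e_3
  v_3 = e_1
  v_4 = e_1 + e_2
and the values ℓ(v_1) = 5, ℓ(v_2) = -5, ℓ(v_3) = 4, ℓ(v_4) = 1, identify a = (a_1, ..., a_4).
a = (4, -3, 2, 4)

Write a = (a_1, ..., a_4) in the standard basis. For each basis vector v_i, ℓ(v_i) = <v_i, a> is a linear equation in the a_j's. Collect the n equations into a matrix system V a = ℓ, where row i of V is v_i (expressed in the standard basis). Since V is invertible (lower-triangular with 1s on the diagonal, up to permutation), solve by back-substitution:
  V =
[[1, 1, 0, 1],
 [-1, 1, 1, 0],
 [1, 0, 0, 0],
 [1, 1, 0, 0]]
  V a = (5, -5, 4, 1)
Solving gives a = (4, -3, 2, 4).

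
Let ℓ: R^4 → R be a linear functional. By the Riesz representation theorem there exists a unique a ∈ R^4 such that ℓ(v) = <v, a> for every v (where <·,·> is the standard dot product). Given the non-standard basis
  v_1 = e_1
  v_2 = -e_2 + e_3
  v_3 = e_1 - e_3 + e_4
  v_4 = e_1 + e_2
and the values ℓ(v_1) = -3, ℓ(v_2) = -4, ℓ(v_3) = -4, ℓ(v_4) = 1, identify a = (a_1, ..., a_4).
a = (-3, 4, 0, -1)

Write a = (a_1, ..., a_4) in the standard basis. For each basis vector v_i, ℓ(v_i) = <v_i, a> is a linear equation in the a_j's. Collect the n equations into a matrix system V a = ℓ, where row i of V is v_i (expressed in the standard basis). Since V is invertible (lower-triangular with 1s on the diagonal, up to permutation), solve by back-substitution:
  V =
[[1, 0, 0, 0],
 [0, -1, 1, 0],
 [1, 0, -1, 1],
 [1, 1, 0, 0]]
  V a = (-3, -4, -4, 1)
Solving gives a = (-3, 4, 0, -1).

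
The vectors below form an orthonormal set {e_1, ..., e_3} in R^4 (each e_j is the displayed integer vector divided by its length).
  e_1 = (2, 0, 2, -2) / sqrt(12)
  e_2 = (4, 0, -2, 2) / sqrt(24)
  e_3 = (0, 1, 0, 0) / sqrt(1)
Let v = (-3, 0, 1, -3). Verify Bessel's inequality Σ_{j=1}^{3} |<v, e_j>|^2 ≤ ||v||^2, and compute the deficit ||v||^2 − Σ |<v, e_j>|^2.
Σ |<v, e_j>|^2 = 17; ||v||^2 = 19; deficit = 2

Write each e_j = u_j / sqrt(<u_j, u_j>) where u_j is the displayed integer vector. Then <v, e_j> = <v, u_j> / sqrt(<u_j, u_j>), so |<v, e_j>|^2 = <v, u_j>^2 / <u_j, u_j>.
Coefficients: <v, e_1> = 2/sqrt(12), <v, e_2> = -20/sqrt(24), <v, e_3> = 0/sqrt(1).
Square and sum: Σ |<v, e_j>|^2 = 17.
Compute ||v||^2 = v·v = 19.
Deficit = 19 − 17 = 2 ≥ 0, confirming Bessel's inequality. (The deficit equals ||v − Σ <v,e_j> e_j||^2, the squared distance from v to span{e_j}.)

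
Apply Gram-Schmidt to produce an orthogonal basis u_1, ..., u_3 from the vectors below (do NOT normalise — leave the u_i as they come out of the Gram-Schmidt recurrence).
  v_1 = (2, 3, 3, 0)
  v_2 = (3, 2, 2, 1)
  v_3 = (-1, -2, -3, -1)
Orthogonal basis:
  u_1 = (2, 3, 3, 0)
  u_2 = (15/11, -5/11, -5/11, 1)
  u_3 = (7/12, 11/36, -25/36, -35/36)

Apply the Gram-Schmidt recurrence
  u_1 = v_1
  u_i = v_i − Σ_{j<i} ((v_i · u_j) / (u_j · u_j)) · u_j.

Step by step this gives:
  u_1 = (2, 3, 3, 0)
  u_2 = (15/11, -5/11, -5/11, 1)
  u_3 = (7/12, 11/36, -25/36, -35/36)

Orthogonality check:
  u_2 · u_1 = 0 (should be 0)
  u_3 · u_1 = 0 (should be 0)
  u_3 · u_2 = 0 (should be 0)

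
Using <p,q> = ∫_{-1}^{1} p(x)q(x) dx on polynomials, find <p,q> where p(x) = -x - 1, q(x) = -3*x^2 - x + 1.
<p,q> = 2/3

Expand the product: p(x)·q(x) = 3*x^3 + 4*x^2 - 1.
∫_{-1}^{1} of each monomial x^k gives [2/(k+1) if k even, 0 if k odd]. Integrating term-by-term (or equivalently evaluating the antiderivative F(x) = 3*x^4/4 + 4*x^3/3 - x at the endpoints):
  F(1) − F(−1) = 13/12 − (5/12) = 2/3.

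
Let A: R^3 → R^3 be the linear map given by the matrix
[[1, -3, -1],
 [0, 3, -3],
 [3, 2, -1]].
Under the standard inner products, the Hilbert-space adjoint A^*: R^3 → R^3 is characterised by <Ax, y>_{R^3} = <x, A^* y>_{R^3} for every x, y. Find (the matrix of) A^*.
A^* = A^T =
[[1, 0, 3],
 [-3, 3, 2],
 [-1, -3, -1]]

For real matrices with standard dot products, the defining identity <Ax, y> = <x, A^* y> gives (Ax)^T y = x^T (A^*) y, i.e. x^T A^T y = x^T (A^*) y. Since this holds for all x, y, we must have A^* = A^T. Therefore
A^* =
[[1, 0, 3],
 [-3, 3, 2],
 [-1, -3, -1]].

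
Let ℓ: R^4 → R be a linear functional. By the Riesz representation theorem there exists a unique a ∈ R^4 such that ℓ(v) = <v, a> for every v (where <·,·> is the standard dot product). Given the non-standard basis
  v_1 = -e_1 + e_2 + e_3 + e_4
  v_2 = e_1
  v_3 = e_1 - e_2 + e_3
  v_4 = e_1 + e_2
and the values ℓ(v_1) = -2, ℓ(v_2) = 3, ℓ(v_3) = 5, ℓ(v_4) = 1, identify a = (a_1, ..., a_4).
a = (3, -2, 0, 3)

Write a = (a_1, ..., a_4) in the standard basis. For each basis vector v_i, ℓ(v_i) = <v_i, a> is a linear equation in the a_j's. Collect the n equations into a matrix system V a = ℓ, where row i of V is v_i (expressed in the standard basis). Since V is invertible (lower-triangular with 1s on the diagonal, up to permutation), solve by back-substitution:
  V =
[[-1, 1, 1, 1],
 [1, 0, 0, 0],
 [1, -1, 1, 0],
 [1, 1, 0, 0]]
  V a = (-2, 3, 5, 1)
Solving gives a = (3, -2, 0, 3).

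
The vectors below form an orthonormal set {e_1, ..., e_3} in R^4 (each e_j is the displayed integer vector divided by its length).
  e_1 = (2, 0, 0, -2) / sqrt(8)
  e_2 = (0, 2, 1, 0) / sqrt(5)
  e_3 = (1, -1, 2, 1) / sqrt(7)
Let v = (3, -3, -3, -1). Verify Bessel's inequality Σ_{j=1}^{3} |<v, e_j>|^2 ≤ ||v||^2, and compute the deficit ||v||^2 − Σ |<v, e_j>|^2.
Σ |<v, e_j>|^2 = 852/35; ||v||^2 = 28; deficit = 128/35

Write each e_j = u_j / sqrt(<u_j, u_j>) where u_j is the displayed integer vector. Then <v, e_j> = <v, u_j> / sqrt(<u_j, u_j>), so |<v, e_j>|^2 = <v, u_j>^2 / <u_j, u_j>.
Coefficients: <v, e_1> = 8/sqrt(8), <v, e_2> = -9/sqrt(5), <v, e_3> = -1/sqrt(7).
Square and sum: Σ |<v, e_j>|^2 = 852/35.
Compute ||v||^2 = v·v = 28.
Deficit = 28 − 852/35 = 128/35 ≥ 0, confirming Bessel's inequality. (The deficit equals ||v − Σ <v,e_j> e_j||^2, the squared distance from v to span{e_j}.)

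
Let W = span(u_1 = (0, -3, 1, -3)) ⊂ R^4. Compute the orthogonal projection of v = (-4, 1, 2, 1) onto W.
proj_W(v) = (0, 12/19, -4/19, 12/19)

Set up U = [u_1 | ... | u_1] ∈ R^(4×1). The projector onto W = col(U) is P = U (U^T U)^(-1) U^T.
Compute U^T U =
  [19],
and U^T v = (-4).
Solve U^T U · c = U^T v for the coefficients: c = (-4/19). The projection is proj_W(v) = U c.
Check: (v - proj_W(v)) · u_1 = 0  (should be 0).
Result: proj_W(v) = (0, 12/19, -4/19, 12/19).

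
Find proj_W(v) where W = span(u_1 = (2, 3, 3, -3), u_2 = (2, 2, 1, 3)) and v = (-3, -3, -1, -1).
proj_W(v) = (-642/271, -745/271, -527/271, -345/271)

Set up U = [u_1 | ... | u_2] ∈ R^(4×2). The projector onto W = col(U) is P = U (U^T U)^(-1) U^T.
Compute U^T U =
  [31, 4]
  [4, 18],
and U^T v = (-15, -16).
Solve U^T U · c = U^T v for the coefficients: c = (-103/271, -218/271). The projection is proj_W(v) = U c.
Check: (v - proj_W(v)) · u_1 = 0  (should be 0).
Check: (v - proj_W(v)) · u_2 = 0  (should be 0).
Result: proj_W(v) = (-642/271, -745/271, -527/271, -345/271).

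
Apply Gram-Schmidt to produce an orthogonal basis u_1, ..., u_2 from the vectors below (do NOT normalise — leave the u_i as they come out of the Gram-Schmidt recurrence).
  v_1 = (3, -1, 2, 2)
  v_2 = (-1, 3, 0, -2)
Orthogonal basis:
  u_1 = (3, -1, 2, 2)
  u_2 = (2/3, 22/9, 10/9, -8/9)

Apply the Gram-Schmidt recurrence
  u_1 = v_1
  u_i = v_i − Σ_{j<i} ((v_i · u_j) / (u_j · u_j)) · u_j.

Step by step this gives:
  u_1 = (3, -1, 2, 2)
  u_2 = (2/3, 22/9, 10/9, -8/9)

Orthogonality check:
  u_2 · u_1 = 0 (should be 0)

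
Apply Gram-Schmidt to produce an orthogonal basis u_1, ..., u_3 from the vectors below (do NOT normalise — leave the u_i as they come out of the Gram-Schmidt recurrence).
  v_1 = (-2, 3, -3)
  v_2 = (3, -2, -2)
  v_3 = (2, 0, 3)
Orthogonal basis:
  u_1 = (-2, 3, -3)
  u_2 = (27/11, -13/11, -31/11)
  u_3 = (18/13, 3/2, 15/26)

Apply the Gram-Schmidt recurrence
  u_1 = v_1
  u_i = v_i − Σ_{j<i} ((v_i · u_j) / (u_j · u_j)) · u_j.

Step by step this gives:
  u_1 = (-2, 3, -3)
  u_2 = (27/11, -13/11, -31/11)
  u_3 = (18/13, 3/2, 15/26)

Orthogonality check:
  u_2 · u_1 = 0 (should be 0)
  u_3 · u_1 = 0 (should be 0)
  u_3 · u_2 = 0 (should be 0)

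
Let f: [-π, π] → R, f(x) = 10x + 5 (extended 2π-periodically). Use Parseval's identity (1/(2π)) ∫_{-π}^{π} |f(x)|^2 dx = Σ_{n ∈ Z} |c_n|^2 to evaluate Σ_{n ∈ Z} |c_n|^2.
Σ |c_n|^2 = 100π^2/3 + 25

Expand and integrate term by term over [-π, π]:
  ∫ (10x)^2 dx = 100·(2π^3/3); ∫ 2·10·(5)·x dx = 0 (odd integrand); ∫ 5^2 dx = 25·2π.
So (1/(2π)) ∫_{-π}^{π} (10x + 5)^2 dx = 100π^2/3 + 25 = 100π^2/3 + 25.
Parseval ⇒ Σ |c_n|^2 = 100π^2/3 + 25.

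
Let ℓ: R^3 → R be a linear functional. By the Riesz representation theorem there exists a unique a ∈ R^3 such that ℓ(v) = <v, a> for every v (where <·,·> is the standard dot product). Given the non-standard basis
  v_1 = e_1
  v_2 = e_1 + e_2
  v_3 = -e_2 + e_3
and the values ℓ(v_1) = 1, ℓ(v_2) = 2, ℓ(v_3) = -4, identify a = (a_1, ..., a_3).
a = (1, 1, -3)

Write a = (a_1, ..., a_3) in the standard basis. For each basis vector v_i, ℓ(v_i) = <v_i, a> is a linear equation in the a_j's. Collect the n equations into a matrix system V a = ℓ, where row i of V is v_i (expressed in the standard basis). Since V is invertible (lower-triangular with 1s on the diagonal, up to permutation), solve by back-substitution:
  V =
[[1, 0, 0],
 [1, 1, 0],
 [0, -1, 1]]
  V a = (1, 2, -4)
Solving gives a = (1, 1, -3).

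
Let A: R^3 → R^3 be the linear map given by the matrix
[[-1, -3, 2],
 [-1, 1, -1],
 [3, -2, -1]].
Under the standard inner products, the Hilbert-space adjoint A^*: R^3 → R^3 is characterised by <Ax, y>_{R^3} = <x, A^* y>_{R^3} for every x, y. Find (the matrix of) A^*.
A^* = A^T =
[[-1, -1, 3],
 [-3, 1, -2],
 [2, -1, -1]]

For real matrices with standard dot products, the defining identity <Ax, y> = <x, A^* y> gives (Ax)^T y = x^T (A^*) y, i.e. x^T A^T y = x^T (A^*) y. Since this holds for all x, y, we must have A^* = A^T. Therefore
A^* =
[[-1, -1, 3],
 [-3, 1, -2],
 [2, -1, -1]].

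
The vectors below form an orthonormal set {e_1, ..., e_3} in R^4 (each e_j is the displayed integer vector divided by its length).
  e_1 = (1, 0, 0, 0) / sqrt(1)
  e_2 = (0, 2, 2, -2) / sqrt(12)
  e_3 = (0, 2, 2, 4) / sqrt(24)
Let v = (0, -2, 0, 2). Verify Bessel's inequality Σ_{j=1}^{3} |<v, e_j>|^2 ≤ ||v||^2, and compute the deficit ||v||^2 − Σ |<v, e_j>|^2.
Σ |<v, e_j>|^2 = 6; ||v||^2 = 8; deficit = 2

Write each e_j = u_j / sqrt(<u_j, u_j>) where u_j is the displayed integer vector. Then <v, e_j> = <v, u_j> / sqrt(<u_j, u_j>), so |<v, e_j>|^2 = <v, u_j>^2 / <u_j, u_j>.
Coefficients: <v, e_1> = 0/sqrt(1), <v, e_2> = -8/sqrt(12), <v, e_3> = 4/sqrt(24).
Square and sum: Σ |<v, e_j>|^2 = 6.
Compute ||v||^2 = v·v = 8.
Deficit = 8 − 6 = 2 ≥ 0, confirming Bessel's inequality. (The deficit equals ||v − Σ <v,e_j> e_j||^2, the squared distance from v to span{e_j}.)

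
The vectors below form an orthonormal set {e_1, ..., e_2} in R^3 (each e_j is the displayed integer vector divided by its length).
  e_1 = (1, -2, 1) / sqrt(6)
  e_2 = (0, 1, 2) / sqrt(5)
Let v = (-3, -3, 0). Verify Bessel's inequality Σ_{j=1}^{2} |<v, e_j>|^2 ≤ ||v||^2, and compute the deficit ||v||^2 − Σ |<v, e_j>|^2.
Σ |<v, e_j>|^2 = 33/10; ||v||^2 = 18; deficit = 147/10

Write each e_j = u_j / sqrt(<u_j, u_j>) where u_j is the displayed integer vector. Then <v, e_j> = <v, u_j> / sqrt(<u_j, u_j>), so |<v, e_j>|^2 = <v, u_j>^2 / <u_j, u_j>.
Coefficients: <v, e_1> = 3/sqrt(6), <v, e_2> = -3/sqrt(5).
Square and sum: Σ |<v, e_j>|^2 = 33/10.
Compute ||v||^2 = v·v = 18.
Deficit = 18 − 33/10 = 147/10 ≥ 0, confirming Bessel's inequality. (The deficit equals ||v − Σ <v,e_j> e_j||^2, the squared distance from v to span{e_j}.)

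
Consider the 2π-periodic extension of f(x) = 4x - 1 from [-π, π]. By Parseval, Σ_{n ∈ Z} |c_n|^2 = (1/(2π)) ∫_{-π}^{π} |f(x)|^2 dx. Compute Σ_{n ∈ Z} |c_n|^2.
Σ |c_n|^2 = 16π^2/3 + 1

Expand and integrate term by term over [-π, π]:
  ∫ (4x)^2 dx = 16·(2π^3/3); ∫ 2·4·(-1)·x dx = 0 (odd integrand); ∫ (-1)^2 dx = 1·2π.
So (1/(2π)) ∫_{-π}^{π} (4x - 1)^2 dx = 16π^2/3 + 1 = 16π^2/3 + 1.
Parseval ⇒ Σ |c_n|^2 = 16π^2/3 + 1.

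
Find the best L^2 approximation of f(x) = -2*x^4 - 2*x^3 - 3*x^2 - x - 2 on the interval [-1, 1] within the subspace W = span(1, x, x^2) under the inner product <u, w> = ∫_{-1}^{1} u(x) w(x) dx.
g(x) = -33*x^2/7 - 11*x/5 - 64/35

The best approximation g ∈ W is the orthogonal projection of f onto W. Writing g = a_0 + a_1 x + a_2 x^2, the coefficients solve the normal equations G · a = b where
  G_{ij} = <φ_i, φ_j> and b_i = <f, φ_i>, with φ_0 = 1, φ_1 = x, φ_2 = x^2.
G =
  [2, 0, 2/3]
  [0, 2/3, 0]
  [2/3, 0, 2/5],
b = (-34/5, -22/15, -326/105).
Solving gives a_0 = -64/35, a_1 = -11/5, a_2 = -33/7, so
  g(x) = -33*x^2/7 - 11*x/5 - 64/35.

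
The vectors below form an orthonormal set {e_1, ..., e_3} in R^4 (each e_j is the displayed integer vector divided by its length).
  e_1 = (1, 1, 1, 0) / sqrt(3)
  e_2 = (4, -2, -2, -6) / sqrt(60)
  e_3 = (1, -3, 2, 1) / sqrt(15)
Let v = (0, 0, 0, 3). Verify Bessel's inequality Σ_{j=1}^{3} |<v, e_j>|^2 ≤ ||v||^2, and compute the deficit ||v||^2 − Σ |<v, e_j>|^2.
Σ |<v, e_j>|^2 = 6; ||v||^2 = 9; deficit = 3

Write each e_j = u_j / sqrt(<u_j, u_j>) where u_j is the displayed integer vector. Then <v, e_j> = <v, u_j> / sqrt(<u_j, u_j>), so |<v, e_j>|^2 = <v, u_j>^2 / <u_j, u_j>.
Coefficients: <v, e_1> = 0/sqrt(3), <v, e_2> = -18/sqrt(60), <v, e_3> = 3/sqrt(15).
Square and sum: Σ |<v, e_j>|^2 = 6.
Compute ||v||^2 = v·v = 9.
Deficit = 9 − 6 = 3 ≥ 0, confirming Bessel's inequality. (The deficit equals ||v − Σ <v,e_j> e_j||^2, the squared distance from v to span{e_j}.)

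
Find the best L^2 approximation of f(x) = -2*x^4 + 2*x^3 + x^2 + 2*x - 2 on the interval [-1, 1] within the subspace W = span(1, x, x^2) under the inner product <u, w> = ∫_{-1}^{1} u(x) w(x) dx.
g(x) = -5*x^2/7 + 16*x/5 - 64/35

The best approximation g ∈ W is the orthogonal projection of f onto W. Writing g = a_0 + a_1 x + a_2 x^2, the coefficients solve the normal equations G · a = b where
  G_{ij} = <φ_i, φ_j> and b_i = <f, φ_i>, with φ_0 = 1, φ_1 = x, φ_2 = x^2.
G =
  [2, 0, 2/3]
  [0, 2/3, 0]
  [2/3, 0, 2/5],
b = (-62/15, 32/15, -158/105).
Solving gives a_0 = -64/35, a_1 = 16/5, a_2 = -5/7, so
  g(x) = -5*x^2/7 + 16*x/5 - 64/35.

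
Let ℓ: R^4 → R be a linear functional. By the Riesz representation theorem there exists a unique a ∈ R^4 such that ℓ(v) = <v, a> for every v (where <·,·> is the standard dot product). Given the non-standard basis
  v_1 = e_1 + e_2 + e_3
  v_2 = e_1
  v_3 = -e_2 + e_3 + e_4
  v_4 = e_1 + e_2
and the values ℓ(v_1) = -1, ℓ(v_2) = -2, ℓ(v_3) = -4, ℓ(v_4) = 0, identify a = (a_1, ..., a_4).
a = (-2, 2, -1, -1)

Write a = (a_1, ..., a_4) in the standard basis. For each basis vector v_i, ℓ(v_i) = <v_i, a> is a linear equation in the a_j's. Collect the n equations into a matrix system V a = ℓ, where row i of V is v_i (expressed in the standard basis). Since V is invertible (lower-triangular with 1s on the diagonal, up to permutation), solve by back-substitution:
  V =
[[1, 1, 1, 0],
 [1, 0, 0, 0],
 [0, -1, 1, 1],
 [1, 1, 0, 0]]
  V a = (-1, -2, -4, 0)
Solving gives a = (-2, 2, -1, -1).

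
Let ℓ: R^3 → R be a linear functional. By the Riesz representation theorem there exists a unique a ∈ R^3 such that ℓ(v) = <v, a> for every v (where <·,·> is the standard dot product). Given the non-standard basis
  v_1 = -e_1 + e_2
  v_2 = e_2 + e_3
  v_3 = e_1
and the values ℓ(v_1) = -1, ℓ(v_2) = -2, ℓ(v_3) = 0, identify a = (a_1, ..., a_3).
a = (0, -1, -1)

Write a = (a_1, ..., a_3) in the standard basis. For each basis vector v_i, ℓ(v_i) = <v_i, a> is a linear equation in the a_j's. Collect the n equations into a matrix system V a = ℓ, where row i of V is v_i (expressed in the standard basis). Since V is invertible (lower-triangular with 1s on the diagonal, up to permutation), solve by back-substitution:
  V =
[[-1, 1, 0],
 [0, 1, 1],
 [1, 0, 0]]
  V a = (-1, -2, 0)
Solving gives a = (0, -1, -1).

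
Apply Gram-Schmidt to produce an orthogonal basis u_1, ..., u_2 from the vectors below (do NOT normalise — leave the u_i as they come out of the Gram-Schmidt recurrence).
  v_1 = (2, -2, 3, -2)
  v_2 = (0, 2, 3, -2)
Orthogonal basis:
  u_1 = (2, -2, 3, -2)
  u_2 = (-6/7, 20/7, 12/7, -8/7)

Apply the Gram-Schmidt recurrence
  u_1 = v_1
  u_i = v_i − Σ_{j<i} ((v_i · u_j) / (u_j · u_j)) · u_j.

Step by step this gives:
  u_1 = (2, -2, 3, -2)
  u_2 = (-6/7, 20/7, 12/7, -8/7)

Orthogonality check:
  u_2 · u_1 = 0 (should be 0)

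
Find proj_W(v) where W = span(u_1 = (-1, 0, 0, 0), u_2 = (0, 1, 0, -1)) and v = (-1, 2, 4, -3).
proj_W(v) = (-1, 5/2, 0, -5/2)

Set up U = [u_1 | ... | u_2] ∈ R^(4×2). The projector onto W = col(U) is P = U (U^T U)^(-1) U^T.
Compute U^T U =
  [1, 0]
  [0, 2],
and U^T v = (1, 5).
Solve U^T U · c = U^T v for the coefficients: c = (1, 5/2). The projection is proj_W(v) = U c.
Check: (v - proj_W(v)) · u_1 = 0  (should be 0).
Check: (v - proj_W(v)) · u_2 = 0  (should be 0).
Result: proj_W(v) = (-1, 5/2, 0, -5/2).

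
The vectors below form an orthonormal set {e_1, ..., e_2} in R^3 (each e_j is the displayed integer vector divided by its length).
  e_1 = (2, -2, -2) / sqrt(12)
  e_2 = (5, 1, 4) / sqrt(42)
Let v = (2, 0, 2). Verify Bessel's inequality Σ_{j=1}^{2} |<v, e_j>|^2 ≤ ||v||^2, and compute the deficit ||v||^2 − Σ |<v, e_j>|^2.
Σ |<v, e_j>|^2 = 54/7; ||v||^2 = 8; deficit = 2/7

Write each e_j = u_j / sqrt(<u_j, u_j>) where u_j is the displayed integer vector. Then <v, e_j> = <v, u_j> / sqrt(<u_j, u_j>), so |<v, e_j>|^2 = <v, u_j>^2 / <u_j, u_j>.
Coefficients: <v, e_1> = 0/sqrt(12), <v, e_2> = 18/sqrt(42).
Square and sum: Σ |<v, e_j>|^2 = 54/7.
Compute ||v||^2 = v·v = 8.
Deficit = 8 − 54/7 = 2/7 ≥ 0, confirming Bessel's inequality. (The deficit equals ||v − Σ <v,e_j> e_j||^2, the squared distance from v to span{e_j}.)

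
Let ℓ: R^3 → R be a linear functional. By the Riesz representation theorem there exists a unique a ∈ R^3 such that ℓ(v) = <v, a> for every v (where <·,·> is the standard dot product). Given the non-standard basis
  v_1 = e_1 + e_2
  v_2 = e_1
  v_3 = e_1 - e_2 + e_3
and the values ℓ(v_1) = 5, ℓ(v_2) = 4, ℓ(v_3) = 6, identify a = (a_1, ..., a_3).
a = (4, 1, 3)

Write a = (a_1, ..., a_3) in the standard basis. For each basis vector v_i, ℓ(v_i) = <v_i, a> is a linear equation in the a_j's. Collect the n equations into a matrix system V a = ℓ, where row i of V is v_i (expressed in the standard basis). Since V is invertible (lower-triangular with 1s on the diagonal, up to permutation), solve by back-substitution:
  V =
[[1, 1, 0],
 [1, 0, 0],
 [1, -1, 1]]
  V a = (5, 4, 6)
Solving gives a = (4, 1, 3).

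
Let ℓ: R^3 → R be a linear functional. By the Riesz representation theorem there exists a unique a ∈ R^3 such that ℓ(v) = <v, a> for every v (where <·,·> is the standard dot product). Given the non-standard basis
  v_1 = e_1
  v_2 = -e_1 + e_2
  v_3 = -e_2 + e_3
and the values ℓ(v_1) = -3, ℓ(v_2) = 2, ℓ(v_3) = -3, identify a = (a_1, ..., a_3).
a = (-3, -1, -4)

Write a = (a_1, ..., a_3) in the standard basis. For each basis vector v_i, ℓ(v_i) = <v_i, a> is a linear equation in the a_j's. Collect the n equations into a matrix system V a = ℓ, where row i of V is v_i (expressed in the standard basis). Since V is invertible (lower-triangular with 1s on the diagonal, up to permutation), solve by back-substitution:
  V =
[[1, 0, 0],
 [-1, 1, 0],
 [0, -1, 1]]
  V a = (-3, 2, -3)
Solving gives a = (-3, -1, -4).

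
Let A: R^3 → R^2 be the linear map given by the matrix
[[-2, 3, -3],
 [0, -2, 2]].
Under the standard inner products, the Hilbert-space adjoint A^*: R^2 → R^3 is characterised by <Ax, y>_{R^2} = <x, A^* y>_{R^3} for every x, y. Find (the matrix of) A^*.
A^* = A^T =
[[-2, 0],
 [3, -2],
 [-3, 2]]

For real matrices with standard dot products, the defining identity <Ax, y> = <x, A^* y> gives (Ax)^T y = x^T (A^*) y, i.e. x^T A^T y = x^T (A^*) y. Since this holds for all x, y, we must have A^* = A^T. Therefore
A^* =
[[-2, 0],
 [3, -2],
 [-3, 2]].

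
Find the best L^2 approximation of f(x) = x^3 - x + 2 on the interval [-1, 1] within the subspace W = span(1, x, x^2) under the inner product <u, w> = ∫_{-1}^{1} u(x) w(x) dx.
g(x) = 2 - 2*x/5

The best approximation g ∈ W is the orthogonal projection of f onto W. Writing g = a_0 + a_1 x + a_2 x^2, the coefficients solve the normal equations G · a = b where
  G_{ij} = <φ_i, φ_j> and b_i = <f, φ_i>, with φ_0 = 1, φ_1 = x, φ_2 = x^2.
G =
  [2, 0, 2/3]
  [0, 2/3, 0]
  [2/3, 0, 2/5],
b = (4, -4/15, 4/3).
Solving gives a_0 = 2, a_1 = -2/5, a_2 = 0, so
  g(x) = 2 - 2*x/5.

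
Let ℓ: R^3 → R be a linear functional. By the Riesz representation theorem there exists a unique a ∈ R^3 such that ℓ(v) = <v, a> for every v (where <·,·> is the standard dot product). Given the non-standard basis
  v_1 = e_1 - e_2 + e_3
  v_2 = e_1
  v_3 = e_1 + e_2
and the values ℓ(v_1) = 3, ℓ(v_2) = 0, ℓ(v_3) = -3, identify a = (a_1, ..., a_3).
a = (0, -3, 0)

Write a = (a_1, ..., a_3) in the standard basis. For each basis vector v_i, ℓ(v_i) = <v_i, a> is a linear equation in the a_j's. Collect the n equations into a matrix system V a = ℓ, where row i of V is v_i (expressed in the standard basis). Since V is invertible (lower-triangular with 1s on the diagonal, up to permutation), solve by back-substitution:
  V =
[[1, -1, 1],
 [1, 0, 0],
 [1, 1, 0]]
  V a = (3, 0, -3)
Solving gives a = (0, -3, 0).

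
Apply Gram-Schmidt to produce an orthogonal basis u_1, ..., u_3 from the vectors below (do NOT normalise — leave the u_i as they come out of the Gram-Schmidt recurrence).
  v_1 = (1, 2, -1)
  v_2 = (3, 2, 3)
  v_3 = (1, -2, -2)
Orthogonal basis:
  u_1 = (1, 2, -1)
  u_2 = (7/3, 2/3, 11/3)
  u_3 = (56/29, -42/29, -28/29)

Apply the Gram-Schmidt recurrence
  u_1 = v_1
  u_i = v_i − Σ_{j<i} ((v_i · u_j) / (u_j · u_j)) · u_j.

Step by step this gives:
  u_1 = (1, 2, -1)
  u_2 = (7/3, 2/3, 11/3)
  u_3 = (56/29, -42/29, -28/29)

Orthogonality check:
  u_2 · u_1 = 0 (should be 0)
  u_3 · u_1 = 0 (should be 0)
  u_3 · u_2 = 0 (should be 0)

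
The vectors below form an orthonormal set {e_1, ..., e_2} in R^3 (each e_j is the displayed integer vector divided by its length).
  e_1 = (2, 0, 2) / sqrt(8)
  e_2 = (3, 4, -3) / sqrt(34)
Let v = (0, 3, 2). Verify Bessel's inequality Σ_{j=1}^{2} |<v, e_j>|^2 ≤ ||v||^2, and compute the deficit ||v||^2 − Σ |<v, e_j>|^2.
Σ |<v, e_j>|^2 = 52/17; ||v||^2 = 13; deficit = 169/17

Write each e_j = u_j / sqrt(<u_j, u_j>) where u_j is the displayed integer vector. Then <v, e_j> = <v, u_j> / sqrt(<u_j, u_j>), so |<v, e_j>|^2 = <v, u_j>^2 / <u_j, u_j>.
Coefficients: <v, e_1> = 4/sqrt(8), <v, e_2> = 6/sqrt(34).
Square and sum: Σ |<v, e_j>|^2 = 52/17.
Compute ||v||^2 = v·v = 13.
Deficit = 13 − 52/17 = 169/17 ≥ 0, confirming Bessel's inequality. (The deficit equals ||v − Σ <v,e_j> e_j||^2, the squared distance from v to span{e_j}.)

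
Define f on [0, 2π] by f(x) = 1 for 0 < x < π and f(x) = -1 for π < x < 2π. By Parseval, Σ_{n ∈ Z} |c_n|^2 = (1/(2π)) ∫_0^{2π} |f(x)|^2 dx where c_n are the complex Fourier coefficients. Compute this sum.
Σ |c_n|^2 = 1

Parseval equates the L^2 energy of f (normalised by 1/(2π)) with the ℓ^2 sum of its Fourier coefficients: (1/(2π)) ∫_0^{2π} |f|^2 = Σ |c_n|^2.
Compute the left side: (1/(2π)) [∫_0^π 1^2 dx + ∫_π^{2π} (-1)^2 dx] = (1/(2π)) · (1π + 1π) = (1 + 1)/2 = 1.
So Σ_{n ∈ Z} |c_n|^2 = 1.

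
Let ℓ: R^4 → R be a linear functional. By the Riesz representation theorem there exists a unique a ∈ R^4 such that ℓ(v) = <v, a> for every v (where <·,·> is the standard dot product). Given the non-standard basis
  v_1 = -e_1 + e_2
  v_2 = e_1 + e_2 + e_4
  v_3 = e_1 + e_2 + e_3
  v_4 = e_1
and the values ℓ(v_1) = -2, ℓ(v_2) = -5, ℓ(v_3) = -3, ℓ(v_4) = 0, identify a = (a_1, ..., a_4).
a = (0, -2, -1, -3)

Write a = (a_1, ..., a_4) in the standard basis. For each basis vector v_i, ℓ(v_i) = <v_i, a> is a linear equation in the a_j's. Collect the n equations into a matrix system V a = ℓ, where row i of V is v_i (expressed in the standard basis). Since V is invertible (lower-triangular with 1s on the diagonal, up to permutation), solve by back-substitution:
  V =
[[-1, 1, 0, 0],
 [1, 1, 0, 1],
 [1, 1, 1, 0],
 [1, 0, 0, 0]]
  V a = (-2, -5, -3, 0)
Solving gives a = (0, -2, -1, -3).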